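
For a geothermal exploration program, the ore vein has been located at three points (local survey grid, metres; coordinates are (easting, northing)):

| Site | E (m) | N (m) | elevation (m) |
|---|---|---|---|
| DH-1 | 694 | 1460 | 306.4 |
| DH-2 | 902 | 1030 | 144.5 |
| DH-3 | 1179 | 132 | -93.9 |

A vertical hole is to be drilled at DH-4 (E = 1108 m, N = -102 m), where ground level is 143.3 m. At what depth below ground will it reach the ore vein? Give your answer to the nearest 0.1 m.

208.6 m

Two edge vectors: DH-1→DH-2 = (208, -430, -161.9), DH-1→DH-3 = (485, -1328, -400.3).
Normal n = (DH-1→DH-2) × (DH-1→DH-3) = (-42874.2, 4740.9, -67674).
So ∂z/∂E = −n_x/n_z = −0.633540 and ∂z/∂N = −n_y/n_z = 0.070055.
Intercept c from DH-1: 306.4 + 439.68 − 102.28 = 643.80.
At (1108, -102): z_contact = −701.96 − 7.15 + 643.80 = -65.31 m.
Depth below ground = 143.3 − (-65.31) = 208.6 m.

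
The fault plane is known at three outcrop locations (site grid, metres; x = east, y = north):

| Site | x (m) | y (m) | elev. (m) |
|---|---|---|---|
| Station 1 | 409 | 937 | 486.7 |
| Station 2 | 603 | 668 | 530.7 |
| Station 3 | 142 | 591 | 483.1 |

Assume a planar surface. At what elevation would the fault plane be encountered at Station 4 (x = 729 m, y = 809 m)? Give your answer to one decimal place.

Let the plane be z = a·x + b·y + c.
Station 2−Station 1: 194a − 269b = 44;  Station 3−Station 1: −267a − 346b = −3.6.
Solving gives a = 0.11654, b = −0.07952.
Then c = 486.7 − a·409 − b·937 = 513.55.
At (729, 809): z = 85.0 − 64.3 + 513.55 = 534.2 m.

534.2 m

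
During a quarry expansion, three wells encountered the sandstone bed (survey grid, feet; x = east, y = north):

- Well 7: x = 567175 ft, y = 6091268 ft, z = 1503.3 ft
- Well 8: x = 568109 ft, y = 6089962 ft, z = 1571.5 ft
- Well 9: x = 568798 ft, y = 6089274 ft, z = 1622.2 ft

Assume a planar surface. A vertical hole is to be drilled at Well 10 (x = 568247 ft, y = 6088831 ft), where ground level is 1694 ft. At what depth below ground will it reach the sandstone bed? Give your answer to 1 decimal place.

113.8 ft

Let the plane be z = a·x + b·y + c.
Well 8−Well 7: 934a − 1306b = 68.2;  Well 9−Well 7: 1623a − 1994b = 118.9.
Solving gives a = 0.074997862, b = 0.001415010.
Then c = 1503.3 − a·567175 − b·6091268 = −49652.82.
At (568247, 6088831): z_contact = 42617.31 + 8615.76 − 49652.82 = 1580.25 ft.
Depth below ground = 1694 − 1580.25 = 113.8 ft.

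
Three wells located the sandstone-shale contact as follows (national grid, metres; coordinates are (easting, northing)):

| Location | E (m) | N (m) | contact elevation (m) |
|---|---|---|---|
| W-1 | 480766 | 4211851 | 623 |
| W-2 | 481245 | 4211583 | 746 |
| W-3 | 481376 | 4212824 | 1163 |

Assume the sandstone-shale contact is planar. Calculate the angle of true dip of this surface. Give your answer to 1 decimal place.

27.1°

Two edge vectors: W-1→W-2 = (479, -268, 123), W-1→W-3 = (610, 973, 540).
Normal n = (W-1→W-2) × (W-1→W-3) = (-264399, -183630, 629547).
So ∂z/∂E = −n_x/n_z = 0.41998 and ∂z/∂N = −n_y/n_z = 0.29169.
Gradient magnitude |∇z| = √(a² + b²) = √(0.17639 + 0.08508) = 0.51134.
True dip = arctan(0.51134) = 27.1°, dipping toward SW (azimuth ≈ 235°).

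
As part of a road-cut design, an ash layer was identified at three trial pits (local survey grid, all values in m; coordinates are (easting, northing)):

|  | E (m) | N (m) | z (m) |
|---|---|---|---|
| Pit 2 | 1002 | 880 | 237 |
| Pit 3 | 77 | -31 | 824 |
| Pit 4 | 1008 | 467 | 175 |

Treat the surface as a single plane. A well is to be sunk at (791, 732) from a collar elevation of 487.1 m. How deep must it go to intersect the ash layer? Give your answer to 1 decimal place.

107.9 m

Let the plane be z = a·E + b·N + c.
Pit 3−Pit 2: −925a − 911b = 587;  Pit 4−Pit 2: 6a − 413b = −62.
Solving gives a = −0.771406, b = 0.138914.
Then c = 237 − a·1002 − b·880 = 887.70.
At (791, 732): z_contact = −610.18 + 101.69 + 887.70 = 379.21 m.
Depth below ground = 487.1 − 379.21 = 107.9 m.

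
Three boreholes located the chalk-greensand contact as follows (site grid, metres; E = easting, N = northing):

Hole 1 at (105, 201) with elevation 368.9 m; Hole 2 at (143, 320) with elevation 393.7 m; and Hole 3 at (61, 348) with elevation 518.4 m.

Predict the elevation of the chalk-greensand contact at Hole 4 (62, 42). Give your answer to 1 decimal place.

325.6 m

Two edge vectors: Hole 1→Hole 2 = (38, 119, 24.8), Hole 1→Hole 3 = (-44, 147, 149.5).
Normal n = (Hole 1→Hole 2) × (Hole 1→Hole 3) = (14144.9, -6772.2, 10822).
So ∂z/∂E = −n_x/n_z = −1.30705 and ∂z/∂N = −n_y/n_z = 0.62578.
Intercept c from Hole 1: 368.9 + 137.24 − 125.78 = 380.36.
At (62, 42): z = −81.0 + 26.3 + 380.36 = 325.6 m.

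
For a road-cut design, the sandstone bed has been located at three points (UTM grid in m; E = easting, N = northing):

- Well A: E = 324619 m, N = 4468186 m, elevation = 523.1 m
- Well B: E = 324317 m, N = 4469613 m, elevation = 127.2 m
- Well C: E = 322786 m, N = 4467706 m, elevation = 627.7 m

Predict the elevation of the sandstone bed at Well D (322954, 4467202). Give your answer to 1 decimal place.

Two edge vectors: Well A→Well B = (-302, 1427, -395.9), Well A→Well C = (-1833, -480, 104.6).
Normal n = (Well A→Well B) × (Well A→Well C) = (-40767.8, 757273.9, 2760651).
So ∂z/∂E = −n_x/n_z = 0.014767459 and ∂z/∂N = −n_y/n_z = −0.274309900.
Intercept c from Well A: 523.1 − 4793.80 + 1225667.66 = 1221396.96.
At (322954, 4467202): z = 4769.2 − 1225397.7 + 1221396.96 = 768.4 m.

768.4 m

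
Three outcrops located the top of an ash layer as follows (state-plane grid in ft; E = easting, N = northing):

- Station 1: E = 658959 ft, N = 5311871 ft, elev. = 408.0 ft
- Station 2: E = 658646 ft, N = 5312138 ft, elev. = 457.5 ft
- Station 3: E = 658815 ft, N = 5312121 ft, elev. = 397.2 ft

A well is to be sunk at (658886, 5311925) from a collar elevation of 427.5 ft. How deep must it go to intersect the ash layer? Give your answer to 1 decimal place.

5.8 ft

Let the plane be z = a·E + b·N + c.
Station 2−Station 1: −313a + 267b = 49.5;  Station 3−Station 1: −144a + 250b = −10.8.
Solving gives a = −0.383362645, b = −0.264016884.
Then c = 408 − a·658959 − b·5311871 = 1655451.89.
At (658886, 5311925): z_contact = −252592.28 − 1402437.88 + 1655451.89 = 421.73 ft.
Depth below ground = 427.5 − 421.73 = 5.8 ft.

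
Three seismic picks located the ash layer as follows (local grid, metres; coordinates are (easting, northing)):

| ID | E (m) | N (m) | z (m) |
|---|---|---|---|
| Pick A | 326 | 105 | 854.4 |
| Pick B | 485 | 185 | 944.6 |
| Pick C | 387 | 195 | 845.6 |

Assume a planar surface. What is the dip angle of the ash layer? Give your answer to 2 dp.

49.91°

Two edge vectors: Pick A→Pick B = (159, 80, 90.2), Pick A→Pick C = (61, 90, -8.8).
Normal n = (Pick A→Pick B) × (Pick A→Pick C) = (-8822, 6901.4, 9430).
So ∂z/∂E = −n_x/n_z = 0.93552 and ∂z/∂N = −n_y/n_z = −0.73186.
Gradient magnitude |∇z| = √(a² + b²) = √(0.87521 + 0.53561) = 1.18778.
True dip = arctan(1.18778) = 49.91°, dipping toward NW (azimuth ≈ 308°).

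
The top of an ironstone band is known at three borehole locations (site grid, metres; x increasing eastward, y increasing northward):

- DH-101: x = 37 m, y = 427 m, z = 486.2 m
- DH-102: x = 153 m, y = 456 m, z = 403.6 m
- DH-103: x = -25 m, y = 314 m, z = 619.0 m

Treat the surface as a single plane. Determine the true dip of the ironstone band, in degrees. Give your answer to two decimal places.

45.86°

Two edge vectors: DH-101→DH-102 = (116, 29, -82.6), DH-101→DH-103 = (-62, -113, 132.8).
Normal n = (DH-101→DH-102) × (DH-101→DH-103) = (-5482.6, -10283.6, -11310).
So ∂z/∂x = −n_x/n_z = −0.48476 and ∂z/∂y = −n_y/n_z = −0.90925.
Gradient magnitude |∇z| = √(a² + b²) = √(0.23499 + 0.82673) = 1.03040.
True dip = arctan(1.03040) = 45.86°, dipping toward NNE (azimuth ≈ 028°).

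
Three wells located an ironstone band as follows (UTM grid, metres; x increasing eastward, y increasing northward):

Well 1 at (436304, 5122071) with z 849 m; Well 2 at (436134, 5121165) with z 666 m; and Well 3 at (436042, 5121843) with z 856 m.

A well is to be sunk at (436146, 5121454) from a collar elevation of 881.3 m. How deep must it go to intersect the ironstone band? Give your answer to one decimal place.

Let the plane be z = a·x + b·y + c.
Well 2−Well 1: −170a − 906b = −183;  Well 3−Well 1: −262a − 228b = 7.
Solving gives a = −0.242009546, b = 0.247396935.
Then c = 849 − a·436304 − b·5122071 = −1160745.93.
At (436146, 5121454): z_contact = −105551.50 + 1267032.02 − 1160745.93 = 734.59 m.
Depth below ground = 881.3 − 734.59 = 146.7 m.

146.7 m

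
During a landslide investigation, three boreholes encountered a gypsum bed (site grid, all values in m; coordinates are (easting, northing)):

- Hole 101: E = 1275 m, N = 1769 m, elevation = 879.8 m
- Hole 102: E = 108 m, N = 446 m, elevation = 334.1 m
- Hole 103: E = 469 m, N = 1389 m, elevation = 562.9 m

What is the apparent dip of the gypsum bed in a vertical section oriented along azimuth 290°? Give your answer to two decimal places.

15.71°

Two edge vectors: Hole 101→Hole 102 = (-1167, -1323, -545.7), Hole 101→Hole 103 = (-806, -380, -316.9).
Normal n = (Hole 101→Hole 102) × (Hole 101→Hole 103) = (211892.7, 70011.9, -622878).
So ∂z/∂E = −n_x/n_z = 0.34018 and ∂z/∂N = −n_y/n_z = 0.11240.
Unit vector along 290° is (sin 290°, cos 290°) = (-0.9397, 0.3420).
Slope in that direction = a·(-0.9397) + b·(0.3420) = −0.28122.
Apparent dip = arctan|0.28122| = 15.71° (true dip is 19.7°, so apparent ≤ true as expected).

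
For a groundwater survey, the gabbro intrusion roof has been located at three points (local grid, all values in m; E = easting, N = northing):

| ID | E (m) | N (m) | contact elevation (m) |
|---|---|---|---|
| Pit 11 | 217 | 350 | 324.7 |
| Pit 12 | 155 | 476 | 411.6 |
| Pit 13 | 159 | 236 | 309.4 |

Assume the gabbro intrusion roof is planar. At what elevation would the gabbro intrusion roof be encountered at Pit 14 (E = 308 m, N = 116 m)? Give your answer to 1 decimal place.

176.7 m

Two edge vectors: Pit 11→Pit 12 = (-62, 126, 86.9), Pit 11→Pit 13 = (-58, -114, -15.3).
Normal n = (Pit 11→Pit 12) × (Pit 11→Pit 13) = (7978.8, -5988.8, 14376).
So ∂z/∂E = −n_x/n_z = −0.55501 and ∂z/∂N = −n_y/n_z = 0.41658.
Intercept c from Pit 11: 324.7 + 120.44 − 145.80 = 299.33.
At (308, 116): z = −170.9 + 48.3 + 299.33 = 176.7 m.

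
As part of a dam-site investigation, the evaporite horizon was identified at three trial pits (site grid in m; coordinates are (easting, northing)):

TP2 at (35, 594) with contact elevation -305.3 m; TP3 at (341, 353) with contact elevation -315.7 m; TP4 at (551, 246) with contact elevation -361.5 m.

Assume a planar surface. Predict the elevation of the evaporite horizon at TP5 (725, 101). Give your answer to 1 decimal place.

-362.1 m

Two edge vectors: TP2→TP3 = (306, -241, -10.4), TP2→TP4 = (516, -348, -56.2).
Normal n = (TP2→TP3) × (TP2→TP4) = (9925, 11830.8, 17868).
So ∂z/∂E = −n_x/n_z = −0.55546 and ∂z/∂N = −n_y/n_z = −0.66212.
Intercept c from TP2: -305.3 + 19.44 + 393.30 = 107.44.
At (725, 101): z = −402.7 − 66.9 + 107.44 = -362.1 m.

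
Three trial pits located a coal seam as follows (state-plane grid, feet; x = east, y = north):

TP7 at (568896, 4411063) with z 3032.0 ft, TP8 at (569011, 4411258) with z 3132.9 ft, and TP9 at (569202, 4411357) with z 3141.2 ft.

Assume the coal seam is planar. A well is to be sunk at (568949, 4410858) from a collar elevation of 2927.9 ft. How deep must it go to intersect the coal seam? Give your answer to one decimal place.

Let the plane be z = a·x + b·y + c.
TP8−TP7: 115a + 195b = 100.9;  TP9−TP7: 306a + 294b = 109.2.
Solving gives a = −0.323689095, b = 0.708329466.
Then c = 3032 − a·568896 − b·4411063 = −2937308.47.
At (568949, 4410858): z_contact = −184162.59 + 3124340.69 − 2937308.47 = 2869.64 ft.
Depth below ground = 2927.9 − 2869.64 = 58.3 ft.

58.3 ft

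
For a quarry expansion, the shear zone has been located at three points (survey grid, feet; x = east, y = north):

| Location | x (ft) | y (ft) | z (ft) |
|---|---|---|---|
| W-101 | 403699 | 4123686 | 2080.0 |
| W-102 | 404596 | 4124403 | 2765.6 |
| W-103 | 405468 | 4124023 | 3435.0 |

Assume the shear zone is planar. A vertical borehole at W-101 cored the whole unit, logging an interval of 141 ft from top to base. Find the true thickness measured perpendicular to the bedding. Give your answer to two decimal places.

Two edge vectors: W-101→W-102 = (897, 717, 685.6), W-101→W-103 = (1769, 337, 1355).
Normal n = (W-101→W-102) × (W-101→W-103) = (740487.8, -2608.6, -966084).
So ∂z/∂x = −n_x/n_z = 0.76648 and ∂z/∂y = −n_y/n_z = −0.00270.
|∇z| = √(a²+b²) = 0.76649, so dip δ = arctan(0.76649) = 37.47°.
True thickness = vertical thickness × cos δ = 141 × cos 37.47° = 111.91 ft.

111.91 ft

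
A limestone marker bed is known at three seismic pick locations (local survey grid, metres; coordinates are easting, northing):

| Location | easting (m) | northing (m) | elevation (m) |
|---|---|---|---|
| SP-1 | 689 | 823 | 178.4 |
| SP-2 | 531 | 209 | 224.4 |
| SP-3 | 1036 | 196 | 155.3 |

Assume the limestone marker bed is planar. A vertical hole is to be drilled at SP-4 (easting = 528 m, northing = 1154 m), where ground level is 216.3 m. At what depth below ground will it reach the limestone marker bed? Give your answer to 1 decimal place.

Two edge vectors: SP-1→SP-2 = (-158, -614, 46), SP-1→SP-3 = (347, -627, -23.1).
Normal n = (SP-1→SP-2) × (SP-1→SP-3) = (43025.4, 12312.2, 312124).
So ∂z/∂easting = −n_x/n_z = −0.137847 and ∂z/∂northing = −n_y/n_z = −0.039447.
Intercept c from SP-1: 178.4 + 94.98 + 32.46 = 305.84.
At (528, 1154): z_contact = −72.78 − 45.52 + 305.84 = 187.54 m.
Depth below ground = 216.3 − 187.54 = 28.8 m.

28.8 m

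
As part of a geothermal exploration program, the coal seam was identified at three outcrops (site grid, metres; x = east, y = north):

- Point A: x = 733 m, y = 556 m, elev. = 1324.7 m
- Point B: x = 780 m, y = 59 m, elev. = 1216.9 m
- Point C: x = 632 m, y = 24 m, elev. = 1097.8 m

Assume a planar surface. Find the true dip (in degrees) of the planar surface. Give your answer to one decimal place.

38.3°

Let the plane be z = a·x + b·y + c.
Point B−Point A: 47a − 497b = −107.8;  Point C−Point A: −101a − 532b = −226.9.
Solving gives a = 0.73695, b = 0.28659.
Gradient magnitude |∇z| = √(a² + b²) = √(0.54310 + 0.08214) = 0.79072.
True dip = arctan(0.79072) = 38.3°, dipping toward WSW (azimuth ≈ 249°).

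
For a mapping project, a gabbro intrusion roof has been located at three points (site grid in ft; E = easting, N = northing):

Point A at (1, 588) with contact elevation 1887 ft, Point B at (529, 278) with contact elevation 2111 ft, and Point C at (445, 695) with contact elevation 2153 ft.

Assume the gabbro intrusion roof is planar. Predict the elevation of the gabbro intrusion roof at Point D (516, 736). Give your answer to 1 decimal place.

Let the plane be z = a·E + b·N + c.
Point B−Point A: 528a − 310b = 224;  Point C−Point A: 444a + 107b = 266.
Solving gives a = 0.54821, b = 0.21115.
Then c = 1887 − a·1 − b·588 = 1762.30.
At (516, 736): z = 282.9 + 155.4 + 1762.30 = 2200.6 ft.

2200.6 ft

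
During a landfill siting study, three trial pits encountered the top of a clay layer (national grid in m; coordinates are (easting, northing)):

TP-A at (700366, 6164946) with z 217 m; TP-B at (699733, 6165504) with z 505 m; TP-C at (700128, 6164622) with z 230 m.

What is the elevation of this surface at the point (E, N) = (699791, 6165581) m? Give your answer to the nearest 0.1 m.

Let the plane be z = a·E + b·N + c.
TP-B−TP-A: −633a + 558b = 288;  TP-C−TP-A: −238a − 324b = 13.
Solving gives a = −0.297624121, b = 0.178501669.
Then c = 217 − a·700366 − b·6164946 = −891790.34.
At (699791, 6165581): z = −208274.7 + 1100566.5 − 891790.34 = 501.5 m.

501.5 m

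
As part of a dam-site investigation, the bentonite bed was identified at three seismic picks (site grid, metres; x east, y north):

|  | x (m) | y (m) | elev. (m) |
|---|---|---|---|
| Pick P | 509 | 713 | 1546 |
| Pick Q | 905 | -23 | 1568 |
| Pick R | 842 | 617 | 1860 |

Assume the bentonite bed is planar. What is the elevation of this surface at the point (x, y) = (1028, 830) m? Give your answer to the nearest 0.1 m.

Two edge vectors: Pick P→Pick Q = (396, -736, 22), Pick P→Pick R = (333, -96, 314).
Normal n = (Pick P→Pick Q) × (Pick P→Pick R) = (-228992, -117018, 207072).
So ∂z/∂x = −n_x/n_z = 1.105857 and ∂z/∂y = −n_y/n_z = 0.565108.
Intercept c from Pick P: 1546 − 562.88 − 402.92 = 580.20.
At (1028, 830): z = 1136.8 + 469.0 + 580.20 = 2186.1 m.

2186.1 m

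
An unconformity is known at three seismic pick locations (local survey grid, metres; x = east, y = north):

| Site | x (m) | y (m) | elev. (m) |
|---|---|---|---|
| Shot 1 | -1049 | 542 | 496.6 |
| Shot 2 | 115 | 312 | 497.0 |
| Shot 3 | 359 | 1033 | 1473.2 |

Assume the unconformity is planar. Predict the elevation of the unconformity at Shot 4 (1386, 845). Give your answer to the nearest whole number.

1492 m

Let the plane be z = a·x + b·y + c.
Shot 2−Shot 1: 1164a − 230b = 0.4;  Shot 3−Shot 1: 1408a + 491b = 976.6.
Solving gives a = 0.25109, b = 1.26898.
Then c = 496.6 − a·-1049 − b·542 = 72.20.
At (1386, 845): z = 348.0 + 1072.3 + 72.20 = 1492.5 m.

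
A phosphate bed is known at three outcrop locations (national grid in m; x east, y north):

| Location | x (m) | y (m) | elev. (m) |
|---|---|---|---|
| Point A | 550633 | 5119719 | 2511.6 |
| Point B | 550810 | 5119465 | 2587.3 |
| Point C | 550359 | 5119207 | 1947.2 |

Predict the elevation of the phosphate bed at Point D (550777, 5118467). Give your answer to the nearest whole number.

Two edge vectors: Point A→Point B = (177, -254, 75.7), Point A→Point C = (-274, -512, -564.4).
Normal n = (Point A→Point B) × (Point A→Point C) = (182116, 79157, -160220).
So ∂z/∂x = −n_x/n_z = 1.13666209 and ∂z/∂y = −n_y/n_z = 0.49405193.
Intercept c from Point A: 2511.6 − 625883.66 − 2529407.05 = −3152779.10.
At (550777, 5118467): z = 626047.3 + 2528788.5 − 3152779.10 = 2056.7 m.

2057 m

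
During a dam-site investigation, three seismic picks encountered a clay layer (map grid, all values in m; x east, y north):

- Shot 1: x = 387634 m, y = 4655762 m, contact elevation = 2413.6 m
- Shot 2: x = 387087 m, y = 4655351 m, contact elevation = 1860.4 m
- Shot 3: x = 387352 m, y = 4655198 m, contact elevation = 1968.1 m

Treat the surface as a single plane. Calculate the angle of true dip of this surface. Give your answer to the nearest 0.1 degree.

39.0°

Two edge vectors: Shot 1→Shot 2 = (-547, -411, -553.2), Shot 1→Shot 3 = (-282, -564, -445.5).
Normal n = (Shot 1→Shot 2) × (Shot 1→Shot 3) = (-128904.3, -87686.1, 192606).
So ∂z/∂x = −n_x/n_z = 0.66926 and ∂z/∂y = −n_y/n_z = 0.45526.
Gradient magnitude |∇z| = √(a² + b²) = √(0.44791 + 0.20726) = 0.80943.
True dip = arctan(0.80943) = 39.0°, dipping toward SW (azimuth ≈ 236°).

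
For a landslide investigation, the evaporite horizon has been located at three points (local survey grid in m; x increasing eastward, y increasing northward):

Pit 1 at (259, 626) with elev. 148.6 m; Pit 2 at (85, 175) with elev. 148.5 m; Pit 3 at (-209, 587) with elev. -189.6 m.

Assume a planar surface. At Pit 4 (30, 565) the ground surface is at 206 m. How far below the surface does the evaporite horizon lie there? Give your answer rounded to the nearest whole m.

211 m

Two edge vectors: Pit 1→Pit 2 = (-174, -451, -0.1), Pit 1→Pit 3 = (-468, -39, -338.2).
Normal n = (Pit 1→Pit 2) × (Pit 1→Pit 3) = (152524.3, -58800, -204282).
So ∂z/∂x = −n_x/n_z = 0.74664 and ∂z/∂y = −n_y/n_z = −0.28784.
Intercept c from Pit 1: 148.6 − 193.38 + 180.19 = 135.41.
At (30, 565): z_contact = 22.4 − 162.6 + 135.41 = -4.8 m.
Depth below ground = 206 − (-4.8) = 211 m.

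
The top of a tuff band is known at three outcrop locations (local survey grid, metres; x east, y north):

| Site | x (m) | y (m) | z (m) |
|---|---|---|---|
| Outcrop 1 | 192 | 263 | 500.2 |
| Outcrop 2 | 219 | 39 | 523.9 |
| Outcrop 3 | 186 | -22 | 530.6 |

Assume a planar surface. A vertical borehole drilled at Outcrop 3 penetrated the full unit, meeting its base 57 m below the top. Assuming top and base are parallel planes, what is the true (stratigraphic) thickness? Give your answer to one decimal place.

56.7 m

Let the plane be z = a·x + b·y + c.
Outcrop 2−Outcrop 1: 27a − 224b = 23.7;  Outcrop 3−Outcrop 1: −6a − 285b = 30.4.
Solving gives a = −0.00610, b = −0.10654.
|∇z| = √(a²+b²) = 0.10671, so dip δ = arctan(0.10671) = 6.09°.
True thickness = vertical thickness × cos δ = 57 × cos 6.09° = 56.7 m.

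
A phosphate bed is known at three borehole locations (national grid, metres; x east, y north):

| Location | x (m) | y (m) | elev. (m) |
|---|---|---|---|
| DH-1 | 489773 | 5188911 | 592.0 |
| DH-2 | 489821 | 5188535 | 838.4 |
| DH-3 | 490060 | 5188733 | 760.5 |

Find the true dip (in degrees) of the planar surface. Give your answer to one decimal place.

33.4°

Two edge vectors: DH-1→DH-2 = (48, -376, 246.4), DH-1→DH-3 = (287, -178, 168.5).
Normal n = (DH-1→DH-2) × (DH-1→DH-3) = (-19496.8, 62628.8, 99368).
So ∂z/∂x = −n_x/n_z = 0.19621 and ∂z/∂y = −n_y/n_z = −0.63027.
Gradient magnitude |∇z| = √(a² + b²) = √(0.03850 + 0.39724) = 0.66011.
True dip = arctan(0.66011) = 33.4°, dipping toward NNW (azimuth ≈ 343°).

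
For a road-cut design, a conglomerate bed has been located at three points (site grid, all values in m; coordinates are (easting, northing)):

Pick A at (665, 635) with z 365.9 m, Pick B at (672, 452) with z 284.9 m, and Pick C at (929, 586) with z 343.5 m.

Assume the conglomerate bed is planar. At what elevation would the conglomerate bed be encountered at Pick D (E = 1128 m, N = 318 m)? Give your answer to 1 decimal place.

224.4 m

Let the plane be z = a·E + b·N + c.
Pick B−Pick A: 7a − 183b = −81;  Pick C−Pick A: 264a − 49b = −22.4.
Solving gives a = −0.002714, b = 0.442519.
Then c = 365.9 − a·665 − b·635 = 86.71.
At (1128, 318): z = −3.1 + 140.7 + 86.71 = 224.4 m.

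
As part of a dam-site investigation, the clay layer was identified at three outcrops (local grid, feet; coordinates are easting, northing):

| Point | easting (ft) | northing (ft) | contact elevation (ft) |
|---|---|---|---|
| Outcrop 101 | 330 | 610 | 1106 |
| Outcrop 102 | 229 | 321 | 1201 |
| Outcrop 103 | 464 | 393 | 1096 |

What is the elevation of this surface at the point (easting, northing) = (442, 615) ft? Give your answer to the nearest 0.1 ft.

Let the plane be z = a·easting + b·northing + c.
Outcrop 102−Outcrop 101: −101a − 289b = 95;  Outcrop 103−Outcrop 101: 134a − 217b = −10.
Solving gives a = −0.38760, b = −0.19326.
Then c = 1106 − a·330 − b·610 = 1351.80.
At (442, 615): z = −171.3 − 118.9 + 1351.80 = 1061.6 ft.

1061.6 ft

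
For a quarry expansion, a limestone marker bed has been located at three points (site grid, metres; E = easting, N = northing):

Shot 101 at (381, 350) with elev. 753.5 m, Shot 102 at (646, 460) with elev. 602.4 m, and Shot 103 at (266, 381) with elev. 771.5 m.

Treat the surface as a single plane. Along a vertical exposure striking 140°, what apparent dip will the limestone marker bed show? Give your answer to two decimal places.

14.44°

Let the plane be z = a·E + b·N + c.
Shot 102−Shot 101: 265a + 110b = −151.1;  Shot 103−Shot 101: −115a + 31b = 18.
Solving gives a = −0.31939, b = −0.60419.
Unit vector along 140° is (sin 140°, cos 140°) = (0.6428, -0.7660).
Slope in that direction = a·(0.6428) + b·(-0.7660) = 0.25754.
Apparent dip = arctan|0.25754| = 14.44° (true dip is 34.3°, so apparent ≤ true as expected).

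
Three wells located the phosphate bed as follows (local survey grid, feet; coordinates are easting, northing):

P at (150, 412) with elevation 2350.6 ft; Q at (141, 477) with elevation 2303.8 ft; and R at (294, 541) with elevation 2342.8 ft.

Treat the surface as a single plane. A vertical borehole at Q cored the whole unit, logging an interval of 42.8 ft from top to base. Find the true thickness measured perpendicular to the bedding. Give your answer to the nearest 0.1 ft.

Two edge vectors: P→Q = (-9, 65, -46.8), P→R = (144, 129, -7.8).
Normal n = (P→Q) × (P→R) = (5530.2, -6809.4, -10521).
So ∂z/∂easting = −n_x/n_z = 0.52563 and ∂z/∂northing = −n_y/n_z = −0.64722.
|∇z| = √(a²+b²) = 0.83378, so dip δ = arctan(0.83378) = 39.82°.
True thickness = vertical thickness × cos δ = 42.8 × cos 39.82° = 32.9 ft.

32.9 ft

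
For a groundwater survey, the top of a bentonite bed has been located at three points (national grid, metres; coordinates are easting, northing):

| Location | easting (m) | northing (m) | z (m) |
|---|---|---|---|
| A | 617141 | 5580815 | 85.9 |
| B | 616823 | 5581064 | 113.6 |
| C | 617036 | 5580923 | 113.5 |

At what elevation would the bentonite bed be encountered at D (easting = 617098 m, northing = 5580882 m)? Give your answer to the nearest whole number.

Two edge vectors: A→B = (-318, 249, 27.7), A→C = (-105, 108, 27.6).
Normal n = (A→B) × (A→C) = (3880.8, 5868.3, -8199).
So ∂z/∂easting = −n_x/n_z = 0.47332602 and ∂z/∂northing = −n_y/n_z = 0.71573363.
Intercept c from A: 85.9 − 292108.89 − 3994376.96 = −4286399.95.
At (617098, 5580882): z = 292088.5 + 3994424.9 − 4286399.95 = 113.5 m.

114 m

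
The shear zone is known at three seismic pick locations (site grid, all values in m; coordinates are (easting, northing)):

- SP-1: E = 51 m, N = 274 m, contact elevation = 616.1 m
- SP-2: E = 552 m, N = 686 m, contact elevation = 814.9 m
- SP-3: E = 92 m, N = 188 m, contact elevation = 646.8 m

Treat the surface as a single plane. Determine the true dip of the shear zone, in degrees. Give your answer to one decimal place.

Let the plane be z = a·E + b·N + c.
SP-2−SP-1: 501a + 412b = 198.8;  SP-3−SP-1: 41a − 86b = 30.7.
Solving gives a = 0.49594, b = −0.12054.
Gradient magnitude |∇z| = √(a² + b²) = √(0.24595 + 0.01453) = 0.51037.
True dip = arctan(0.51037) = 27.0°, dipping toward WNW (azimuth ≈ 284°).

27.0°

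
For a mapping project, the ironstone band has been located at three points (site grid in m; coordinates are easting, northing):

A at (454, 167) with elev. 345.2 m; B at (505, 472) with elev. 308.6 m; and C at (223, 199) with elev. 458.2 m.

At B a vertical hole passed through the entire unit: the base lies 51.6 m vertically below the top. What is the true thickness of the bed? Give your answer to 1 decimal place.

46.2 m

Two edge vectors: A→B = (51, 305, -36.6), A→C = (-231, 32, 113).
Normal n = (A→B) × (A→C) = (35636.2, 2691.6, 72087).
So ∂z/∂easting = −n_x/n_z = −0.49435 and ∂z/∂northing = −n_y/n_z = −0.03734.
|∇z| = √(a²+b²) = 0.49576, so dip δ = arctan(0.49576) = 26.37°.
True thickness = vertical thickness × cos δ = 51.6 × cos 26.37° = 46.2 m.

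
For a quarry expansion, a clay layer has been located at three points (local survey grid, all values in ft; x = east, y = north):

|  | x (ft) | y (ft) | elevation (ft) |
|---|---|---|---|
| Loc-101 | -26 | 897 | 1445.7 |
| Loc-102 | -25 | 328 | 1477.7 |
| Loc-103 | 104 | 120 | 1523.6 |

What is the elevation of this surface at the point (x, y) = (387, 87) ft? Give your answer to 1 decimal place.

Let the plane be z = a·x + b·y + c.
Loc-102−Loc-101: 1a − 569b = 32;  Loc-103−Loc-101: 130a − 777b = 77.9.
Solving gives a = 0.26589, b = −0.05577.
Then c = 1445.7 − a·-26 − b·897 = 1502.64.
At (387, 87): z = 102.9 − 4.9 + 1502.64 = 1600.7 ft.

1600.7 ft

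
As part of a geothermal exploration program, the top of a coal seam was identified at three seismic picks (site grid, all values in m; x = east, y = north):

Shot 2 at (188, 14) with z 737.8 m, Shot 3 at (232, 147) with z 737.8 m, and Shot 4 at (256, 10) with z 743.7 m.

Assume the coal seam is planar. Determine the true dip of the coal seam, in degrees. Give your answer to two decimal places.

5.12°

Let the plane be z = a·x + b·y + c.
Shot 3−Shot 2: 44a + 133b = 0;  Shot 4−Shot 2: 68a − 4b = 5.9.
Solving gives a = 0.08511, b = −0.02816.
Gradient magnitude |∇z| = √(a² + b²) = √(0.00724 + 0.00079) = 0.08964.
True dip = arctan(0.08964) = 5.12°, dipping toward WNW (azimuth ≈ 288°).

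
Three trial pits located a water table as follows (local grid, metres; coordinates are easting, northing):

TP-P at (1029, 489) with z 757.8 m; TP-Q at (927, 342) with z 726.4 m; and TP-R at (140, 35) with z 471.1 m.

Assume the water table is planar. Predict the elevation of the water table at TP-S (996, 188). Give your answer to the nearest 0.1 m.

Let the plane be z = a·easting + b·northing + c.
TP-Q−TP-P: −102a − 147b = −31.4;  TP-R−TP-P: −889a − 454b = −286.7.
Solving gives a = 0.330540, b = −0.015749.
Then c = 757.8 − a·1029 − b·489 = 425.38.
At (996, 188): z = 329.2 − 3.0 + 425.38 = 751.6 m.

751.6 m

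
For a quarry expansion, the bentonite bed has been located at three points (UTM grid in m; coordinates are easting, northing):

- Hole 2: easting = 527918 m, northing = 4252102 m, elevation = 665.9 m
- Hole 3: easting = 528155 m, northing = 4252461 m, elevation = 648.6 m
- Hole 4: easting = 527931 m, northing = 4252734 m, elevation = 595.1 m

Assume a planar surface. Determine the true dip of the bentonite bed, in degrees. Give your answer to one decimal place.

Two edge vectors: Hole 2→Hole 3 = (237, 359, -17.3), Hole 2→Hole 4 = (13, 632, -70.8).
Normal n = (Hole 2→Hole 3) × (Hole 2→Hole 4) = (-14483.6, 16554.7, 145117).
So ∂z/∂easting = −n_x/n_z = 0.09981 and ∂z/∂northing = −n_y/n_z = −0.11408.
Gradient magnitude |∇z| = √(a² + b²) = √(0.00996 + 0.01301) = 0.15158.
True dip = arctan(0.15158) = 8.6°, dipping toward NW (azimuth ≈ 319°).

8.6°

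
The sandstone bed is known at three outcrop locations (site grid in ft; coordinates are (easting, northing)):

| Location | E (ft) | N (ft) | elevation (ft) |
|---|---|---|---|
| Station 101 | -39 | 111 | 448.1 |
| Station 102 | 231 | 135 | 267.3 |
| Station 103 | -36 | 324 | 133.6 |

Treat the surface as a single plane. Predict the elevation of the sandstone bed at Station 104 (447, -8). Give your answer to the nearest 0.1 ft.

Two edge vectors: Station 101→Station 102 = (270, 24, -180.8), Station 101→Station 103 = (3, 213, -314.5).
Normal n = (Station 101→Station 102) × (Station 101→Station 103) = (30962.4, 84372.6, 57438).
So ∂z/∂E = −n_x/n_z = −0.53906 and ∂z/∂N = −n_y/n_z = −1.46893.
Intercept c from Station 101: 448.1 − 21.02 + 163.05 = 590.13.
At (447, -8): z = −241.0 + 11.8 + 590.13 = 360.9 ft.

360.9 ft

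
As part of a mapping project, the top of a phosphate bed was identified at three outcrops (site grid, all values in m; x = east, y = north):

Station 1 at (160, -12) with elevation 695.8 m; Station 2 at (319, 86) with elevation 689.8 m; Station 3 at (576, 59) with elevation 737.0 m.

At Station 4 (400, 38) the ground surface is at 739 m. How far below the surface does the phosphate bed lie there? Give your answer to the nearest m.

Two edge vectors: Station 1→Station 2 = (159, 98, -6), Station 1→Station 3 = (416, 71, 41.2).
Normal n = (Station 1→Station 2) × (Station 1→Station 3) = (4463.6, -9046.8, -29479).
So ∂z/∂x = −n_x/n_z = 0.15142 and ∂z/∂y = −n_y/n_z = −0.30689.
Intercept c from Station 1: 695.8 − 24.23 − 3.68 = 667.89.
At (400, 38): z_contact = 60.6 − 11.7 + 667.89 = 716.8 m.
Depth below ground = 739 − 716.8 = 22 m.

22 m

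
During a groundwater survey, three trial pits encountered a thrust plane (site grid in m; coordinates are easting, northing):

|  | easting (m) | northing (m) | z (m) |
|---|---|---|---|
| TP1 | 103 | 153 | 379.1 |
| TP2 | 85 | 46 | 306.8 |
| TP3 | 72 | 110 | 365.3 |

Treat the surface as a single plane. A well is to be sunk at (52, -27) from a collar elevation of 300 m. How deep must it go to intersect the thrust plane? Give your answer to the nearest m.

29 m

Let the plane be z = a·easting + b·northing + c.
TP2−TP1: −18a − 107b = −72.3;  TP3−TP1: −31a − 43b = −13.8.
Solving gives a = −0.64188, b = 0.78368.
Then c = 379.1 − a·103 − b·153 = 325.31.
At (52, -27): z_contact = −33.4 − 21.2 + 325.31 = 270.8 m.
Depth below ground = 300 − 270.8 = 29 m.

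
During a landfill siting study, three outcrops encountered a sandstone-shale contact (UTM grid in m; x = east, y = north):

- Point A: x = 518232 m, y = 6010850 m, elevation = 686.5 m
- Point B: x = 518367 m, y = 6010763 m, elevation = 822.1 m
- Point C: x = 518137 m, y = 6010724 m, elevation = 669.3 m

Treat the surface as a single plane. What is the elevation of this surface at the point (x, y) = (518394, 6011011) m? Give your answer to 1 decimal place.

Let the plane be z = a·x + b·y + c.
Point B−Point A: 135a − 87b = 135.6;  Point C−Point A: −95a − 126b = −17.2.
Solving gives a = 0.735192878, b = −0.417804154.
Then c = 686.5 − a·518232 − b·6010850 = 2131044.13.
At (518394, 6011011): z = 381119.6 − 2511425.4 + 2131044.13 = 738.3 m.

738.3 m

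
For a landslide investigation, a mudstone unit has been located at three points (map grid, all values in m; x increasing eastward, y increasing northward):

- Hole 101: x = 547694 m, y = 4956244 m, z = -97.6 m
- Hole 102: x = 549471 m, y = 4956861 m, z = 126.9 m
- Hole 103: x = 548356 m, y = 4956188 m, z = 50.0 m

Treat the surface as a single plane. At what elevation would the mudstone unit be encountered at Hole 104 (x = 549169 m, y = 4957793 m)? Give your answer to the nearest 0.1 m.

Two edge vectors: Hole 101→Hole 102 = (1777, 617, 224.5), Hole 101→Hole 103 = (662, -56, 147.6).
Normal n = (Hole 101→Hole 102) × (Hole 101→Hole 103) = (103641.2, -113666.2, -507966).
So ∂z/∂x = −n_x/n_z = 0.204031766 and ∂z/∂y = −n_y/n_z = −0.223767339.
Intercept c from Hole 101: -97.6 − 111746.97 + 1109045.53 = 997200.96.
At (549169, 4957793): z = 112047.9 − 1109392.1 + 997200.96 = -143.3 m.

-143.3 m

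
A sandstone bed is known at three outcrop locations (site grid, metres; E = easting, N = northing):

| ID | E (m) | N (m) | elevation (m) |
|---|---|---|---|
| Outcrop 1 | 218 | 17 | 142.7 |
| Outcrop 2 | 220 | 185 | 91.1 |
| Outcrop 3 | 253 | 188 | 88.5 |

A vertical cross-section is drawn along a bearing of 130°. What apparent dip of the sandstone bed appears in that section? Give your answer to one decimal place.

9.0°

Let the plane be z = a·E + b·N + c.
Outcrop 2−Outcrop 1: 2a + 168b = −51.6;  Outcrop 3−Outcrop 1: 35a + 171b = −54.2.
Solving gives a = −0.05092, b = −0.30654.
Unit vector along 130° is (sin 130°, cos 130°) = (0.7660, -0.6428).
Slope in that direction = a·(0.7660) + b·(-0.6428) = 0.15803.
Apparent dip = arctan|0.15803| = 9.0° (true dip is 17.3°, so apparent ≤ true as expected).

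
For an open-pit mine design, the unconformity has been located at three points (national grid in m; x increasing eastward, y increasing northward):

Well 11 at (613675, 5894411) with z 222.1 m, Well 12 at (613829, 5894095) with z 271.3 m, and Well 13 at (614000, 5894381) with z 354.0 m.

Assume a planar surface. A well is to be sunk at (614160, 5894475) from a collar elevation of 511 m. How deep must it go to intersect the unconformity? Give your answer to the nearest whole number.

Two edge vectors: Well 11→Well 12 = (154, -316, 49.2), Well 11→Well 13 = (325, -30, 131.9).
Normal n = (Well 11→Well 12) × (Well 11→Well 13) = (-40204.4, -4322.6, 98080).
So ∂z/∂x = −n_x/n_z = 0.40991436 and ∂z/∂y = −n_y/n_z = 0.04407219.
Intercept c from Well 11: 222.1 − 251554.19 − 259779.58 = −511111.67.
At (614160, 5894475): z_contact = 251753.0 + 259782.4 − 511111.67 = 423.7 m.
Depth below ground = 511 − 423.7 = 87 m.

87 m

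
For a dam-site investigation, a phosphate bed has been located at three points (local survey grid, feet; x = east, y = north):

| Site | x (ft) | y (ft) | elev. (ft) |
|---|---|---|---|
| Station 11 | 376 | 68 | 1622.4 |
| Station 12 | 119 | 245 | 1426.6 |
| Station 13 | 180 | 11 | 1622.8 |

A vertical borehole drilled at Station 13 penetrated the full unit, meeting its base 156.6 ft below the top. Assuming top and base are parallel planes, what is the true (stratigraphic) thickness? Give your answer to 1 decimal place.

Two edge vectors: Station 11→Station 12 = (-257, 177, -195.8), Station 11→Station 13 = (-196, -57, 0.4).
Normal n = (Station 11→Station 12) × (Station 11→Station 13) = (-11089.8, 38479.6, 49341).
So ∂z/∂x = −n_x/n_z = 0.22476 and ∂z/∂y = −n_y/n_z = −0.77987.
|∇z| = √(a²+b²) = 0.81161, so dip δ = arctan(0.81161) = 39.06°.
True thickness = vertical thickness × cos δ = 156.6 × cos 39.06° = 121.6 ft.

121.6 ft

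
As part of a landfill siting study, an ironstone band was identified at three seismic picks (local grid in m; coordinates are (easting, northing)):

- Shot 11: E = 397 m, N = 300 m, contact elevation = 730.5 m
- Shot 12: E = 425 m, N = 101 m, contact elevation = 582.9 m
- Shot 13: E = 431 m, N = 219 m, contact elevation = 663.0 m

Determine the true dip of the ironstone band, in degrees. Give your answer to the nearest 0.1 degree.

37.6°

Let the plane be z = a·E + b·N + c.
Shot 12−Shot 11: 28a − 199b = −147.6;  Shot 13−Shot 11: 34a − 81b = −67.5.
Solving gives a = −0.32835, b = 0.69551.
Gradient magnitude |∇z| = √(a² + b²) = √(0.10781 + 0.48373) = 0.76912.
True dip = arctan(0.76912) = 37.6°, dipping toward SSE (azimuth ≈ 155°).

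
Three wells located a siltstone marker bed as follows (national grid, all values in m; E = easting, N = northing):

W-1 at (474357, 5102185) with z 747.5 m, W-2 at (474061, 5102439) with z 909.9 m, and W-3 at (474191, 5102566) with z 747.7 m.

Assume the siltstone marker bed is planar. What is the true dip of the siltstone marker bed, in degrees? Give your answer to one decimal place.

Let the plane be z = a·E + b·N + c.
W-2−W-1: −296a + 254b = 162.4;  W-3−W-1: −166a + 381b = 0.2.
Solving gives a = −0.87554, b = −0.38094.
Gradient magnitude |∇z| = √(a² + b²) = √(0.76657 + 0.14512) = 0.95482.
True dip = arctan(0.95482) = 43.7°, dipping toward ENE (azimuth ≈ 066°).

43.7°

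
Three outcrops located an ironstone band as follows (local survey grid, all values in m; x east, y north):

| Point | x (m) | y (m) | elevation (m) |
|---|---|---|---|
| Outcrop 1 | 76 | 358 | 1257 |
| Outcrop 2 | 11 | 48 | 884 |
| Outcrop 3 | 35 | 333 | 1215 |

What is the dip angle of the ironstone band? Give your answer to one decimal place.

Let the plane be z = a·x + b·y + c.
Outcrop 2−Outcrop 1: −65a − 310b = −373;  Outcrop 3−Outcrop 1: −41a − 25b = −42.
Solving gives a = 0.33333, b = 1.13333.
Gradient magnitude |∇z| = √(a² + b²) = √(0.11111 + 1.28444) = 1.18134.
True dip = arctan(1.18134) = 49.8°, dipping toward SSW (azimuth ≈ 196°).

49.8°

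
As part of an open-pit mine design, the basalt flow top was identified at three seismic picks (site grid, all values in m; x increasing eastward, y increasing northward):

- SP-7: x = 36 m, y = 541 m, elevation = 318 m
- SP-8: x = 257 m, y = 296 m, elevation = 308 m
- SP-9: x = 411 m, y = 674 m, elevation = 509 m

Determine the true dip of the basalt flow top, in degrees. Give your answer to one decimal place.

28.1°

Two edge vectors: SP-7→SP-8 = (221, -245, -10), SP-7→SP-9 = (375, 133, 191).
Normal n = (SP-7→SP-8) × (SP-7→SP-9) = (-45465, -45961, 121268).
So ∂z/∂x = −n_x/n_z = 0.37491 and ∂z/∂y = −n_y/n_z = 0.37900.
Gradient magnitude |∇z| = √(a² + b²) = √(0.14056 + 0.14364) = 0.53311.
True dip = arctan(0.53311) = 28.1°, dipping toward SW (azimuth ≈ 225°).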